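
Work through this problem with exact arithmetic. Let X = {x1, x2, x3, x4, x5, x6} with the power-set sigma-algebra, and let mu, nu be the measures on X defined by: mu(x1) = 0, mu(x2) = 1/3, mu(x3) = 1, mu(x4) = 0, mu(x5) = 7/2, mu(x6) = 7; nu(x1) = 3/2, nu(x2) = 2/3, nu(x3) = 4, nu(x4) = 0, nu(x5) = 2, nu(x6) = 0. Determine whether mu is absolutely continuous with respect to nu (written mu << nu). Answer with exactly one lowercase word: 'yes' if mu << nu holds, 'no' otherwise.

mu << nu means: every nu-null measurable set is also mu-null; equivalently, for every atom x, if nu({x}) = 0 then mu({x}) = 0.
Checking each atom:
  x1: nu = 3/2 > 0 -> no constraint.
  x2: nu = 2/3 > 0 -> no constraint.
  x3: nu = 4 > 0 -> no constraint.
  x4: nu = 0, mu = 0 -> consistent with mu << nu.
  x5: nu = 2 > 0 -> no constraint.
  x6: nu = 0, mu = 7 > 0 -> violates mu << nu.
The atom(s) x6 violate the condition (nu = 0 but mu > 0). Therefore mu is NOT absolutely continuous w.r.t. nu.

no


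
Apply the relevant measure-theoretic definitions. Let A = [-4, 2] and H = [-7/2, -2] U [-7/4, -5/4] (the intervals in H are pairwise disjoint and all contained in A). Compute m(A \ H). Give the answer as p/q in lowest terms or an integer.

The ambient interval has length m(A) = 2 - (-4) = 6.
Since the holes are disjoint and sit inside A, by finite additivity
  m(H) = sum_i (b_i - a_i), and m(A \ H) = m(A) - m(H).
Computing the hole measures:
  m(H_1) = -2 - (-7/2) = 3/2.
  m(H_2) = -5/4 - (-7/4) = 1/2.
Summed: m(H) = 3/2 + 1/2 = 2.
So m(A \ H) = 6 - 2 = 4.

4


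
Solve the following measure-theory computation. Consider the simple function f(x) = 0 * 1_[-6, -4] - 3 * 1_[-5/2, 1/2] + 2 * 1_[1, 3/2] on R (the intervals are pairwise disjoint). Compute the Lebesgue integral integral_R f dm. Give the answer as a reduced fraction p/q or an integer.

For a simple function f = sum_i c_i * 1_{A_i} with disjoint A_i,
  integral f dm = sum_i c_i * m(A_i).
Lengths of the A_i:
  m(A_1) = -4 - (-6) = 2.
  m(A_2) = 1/2 - (-5/2) = 3.
  m(A_3) = 3/2 - 1 = 1/2.
Contributions c_i * m(A_i):
  (0) * (2) = 0.
  (-3) * (3) = -9.
  (2) * (1/2) = 1.
Total: 0 - 9 + 1 = -8.

-8


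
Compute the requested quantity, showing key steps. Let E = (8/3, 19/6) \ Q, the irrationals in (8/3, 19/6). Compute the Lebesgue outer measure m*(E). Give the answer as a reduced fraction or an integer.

The interval I = (8/3, 19/6) has m(I) = 19/6 - 8/3 = 1/2 (endpoints are measure-zero, so open/closed/half-open agree). Write I = (I cap Q) u (I \ Q). The rationals in I are countable, so m*(I cap Q) = 0 (cover each rational by intervals whose total length is arbitrarily small). By countable subadditivity m*(I) <= m*(I cap Q) + m*(I \ Q), hence m*(I \ Q) >= m(I) = 1/2. The reverse inequality m*(I \ Q) <= m*(I) = 1/2 is trivial since (I \ Q) is a subset of I. Therefore m*(I \ Q) = 1/2.

1/2


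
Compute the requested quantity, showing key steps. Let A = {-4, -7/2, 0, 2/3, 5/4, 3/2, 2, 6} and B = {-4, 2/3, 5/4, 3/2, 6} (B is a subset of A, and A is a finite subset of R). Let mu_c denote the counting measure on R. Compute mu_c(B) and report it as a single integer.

Counting measure assigns mu_c(E) = |E| (number of elements) when E is finite.
B has 5 element(s), so mu_c(B) = 5.

5


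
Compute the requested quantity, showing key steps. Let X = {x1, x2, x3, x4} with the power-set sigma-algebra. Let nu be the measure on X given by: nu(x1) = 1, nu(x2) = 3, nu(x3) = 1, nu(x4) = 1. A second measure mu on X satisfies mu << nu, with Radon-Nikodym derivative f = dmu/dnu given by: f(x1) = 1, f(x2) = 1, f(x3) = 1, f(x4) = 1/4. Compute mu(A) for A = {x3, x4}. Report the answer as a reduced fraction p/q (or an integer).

By the defining property of the Radon-Nikodym derivative, for every measurable set A,
  mu(A) = integral_A f dnu.
Since nu is a discrete measure concentrated on the atoms of X, the integral over A reduces to the sum
  mu(A) = sum_{x in A} f(x) * nu({x}).
Computing each term:
  x3: f(x3) * nu(x3) = 1 * 1 = 1.
  x4: f(x4) * nu(x4) = 1/4 * 1 = 1/4.
Summing: mu(A) = 1 + 1/4 = 5/4.

5/4


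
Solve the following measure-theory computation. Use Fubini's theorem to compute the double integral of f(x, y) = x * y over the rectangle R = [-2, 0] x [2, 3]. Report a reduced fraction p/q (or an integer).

f(x, y) is a tensor product of a function of x and a function of y, and both factors are bounded continuous (hence Lebesgue integrable) on the rectangle, so Fubini's theorem applies:
  integral_R f d(m x m) = (integral_a1^b1 x dx) * (integral_a2^b2 y dy).
Inner integral in x: integral_{-2}^{0} x dx = (0^2 - (-2)^2)/2
  = -2.
Inner integral in y: integral_{2}^{3} y dy = (3^2 - 2^2)/2
  = 5/2.
Product: (-2) * (5/2) = -5.

-5


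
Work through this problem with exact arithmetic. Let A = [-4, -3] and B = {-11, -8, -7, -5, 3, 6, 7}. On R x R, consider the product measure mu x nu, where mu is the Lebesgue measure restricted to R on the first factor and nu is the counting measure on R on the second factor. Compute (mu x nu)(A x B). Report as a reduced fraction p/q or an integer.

For a measurable rectangle A x B, the product measure satisfies
  (mu x nu)(A x B) = mu(A) * nu(B).
  mu(A) = 1.
  nu(B) = 7.
  (mu x nu)(A x B) = 1 * 7 = 7.

7


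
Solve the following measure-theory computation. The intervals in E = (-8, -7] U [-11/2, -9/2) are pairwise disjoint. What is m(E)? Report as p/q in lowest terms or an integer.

For pairwise disjoint intervals, m(union_i I_i) = sum_i m(I_i),
and m is invariant under swapping open/closed endpoints (single points have measure 0).
So m(E) = sum_i (b_i - a_i).
  I_1 has length -7 - (-8) = 1.
  I_2 has length -9/2 - (-11/2) = 1.
Summing:
  m(E) = 1 + 1 = 2.

2


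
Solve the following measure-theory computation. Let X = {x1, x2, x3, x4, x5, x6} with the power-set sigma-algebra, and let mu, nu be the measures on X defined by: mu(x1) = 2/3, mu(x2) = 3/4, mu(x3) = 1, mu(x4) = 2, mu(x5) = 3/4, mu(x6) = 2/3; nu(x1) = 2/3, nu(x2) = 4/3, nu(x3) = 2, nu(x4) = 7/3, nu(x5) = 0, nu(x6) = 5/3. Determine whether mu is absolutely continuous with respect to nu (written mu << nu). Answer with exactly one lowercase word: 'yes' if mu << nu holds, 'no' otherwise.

mu << nu means: every nu-null measurable set is also mu-null; equivalently, for every atom x, if nu({x}) = 0 then mu({x}) = 0.
Checking each atom:
  x1: nu = 2/3 > 0 -> no constraint.
  x2: nu = 4/3 > 0 -> no constraint.
  x3: nu = 2 > 0 -> no constraint.
  x4: nu = 7/3 > 0 -> no constraint.
  x5: nu = 0, mu = 3/4 > 0 -> violates mu << nu.
  x6: nu = 5/3 > 0 -> no constraint.
The atom(s) x5 violate the condition (nu = 0 but mu > 0). Therefore mu is NOT absolutely continuous w.r.t. nu.

no


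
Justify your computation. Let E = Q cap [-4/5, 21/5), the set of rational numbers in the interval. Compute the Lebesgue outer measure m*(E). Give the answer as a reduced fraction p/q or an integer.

E = Q cap [-4/5, 21/5) is a subset of Q, which is countable. Enumerate Q = {q_1, q_2, ...}; for any eps > 0, cover q_k by the open interval (q_k - eps/2^(k+1), q_k + eps/2^(k+1)), of length eps/2^k. The total cover length is sum_{k>=1} eps/2^k = eps. Hence m*(E) <= m*(Q) <= eps for every eps > 0, and since outer measure is non-negative, m*(E) = 0.

0


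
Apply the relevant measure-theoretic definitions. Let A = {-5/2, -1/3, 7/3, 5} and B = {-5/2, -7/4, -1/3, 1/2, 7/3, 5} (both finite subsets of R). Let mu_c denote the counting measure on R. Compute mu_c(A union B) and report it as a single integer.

Counting measure on a finite set equals cardinality. By inclusion-exclusion, |A union B| = |A| + |B| - |A cap B|.
|A| = 4, |B| = 6, |A cap B| = 4.
So mu_c(A union B) = 4 + 6 - 4 = 6.

6


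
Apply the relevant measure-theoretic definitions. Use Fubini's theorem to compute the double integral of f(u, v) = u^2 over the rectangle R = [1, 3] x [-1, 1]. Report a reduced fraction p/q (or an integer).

f(u, v) is a tensor product of a function of u and a function of v, and both factors are bounded continuous (hence Lebesgue integrable) on the rectangle, so Fubini's theorem applies:
  integral_R f d(m x m) = (integral_a1^b1 u^2 du) * (integral_a2^b2 1 dv).
Inner integral in u: integral_{1}^{3} u^2 du = (3^3 - 1^3)/3
  = 26/3.
Inner integral in v: integral_{-1}^{1} 1 dv = (1^1 - (-1)^1)/1
  = 2.
Product: (26/3) * (2) = 52/3.

52/3


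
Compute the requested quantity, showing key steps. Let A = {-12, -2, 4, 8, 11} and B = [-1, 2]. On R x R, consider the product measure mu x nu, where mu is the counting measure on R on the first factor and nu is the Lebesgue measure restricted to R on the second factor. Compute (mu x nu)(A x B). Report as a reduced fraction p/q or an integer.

For a measurable rectangle A x B, the product measure satisfies
  (mu x nu)(A x B) = mu(A) * nu(B).
  mu(A) = 5.
  nu(B) = 3.
  (mu x nu)(A x B) = 5 * 3 = 15.

15


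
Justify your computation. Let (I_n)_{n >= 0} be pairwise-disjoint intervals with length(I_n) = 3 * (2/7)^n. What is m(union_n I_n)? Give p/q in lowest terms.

By countable additivity of the Lebesgue measure on pairwise disjoint measurable sets,
  m(union_{n >= 0} I_n) = sum_{n >= 0} m(I_n) = sum_{n >= 0} a * r^n,
  with a = 3 and r = 2/7.
Since 0 < r = 2/7 < 1, the geometric series converges:
  sum_{n >= 0} a * r^n = a / (1 - r).
  = 3 / (1 - 2/7)
  = 3 / (5/7)
  = 21/5.

21/5


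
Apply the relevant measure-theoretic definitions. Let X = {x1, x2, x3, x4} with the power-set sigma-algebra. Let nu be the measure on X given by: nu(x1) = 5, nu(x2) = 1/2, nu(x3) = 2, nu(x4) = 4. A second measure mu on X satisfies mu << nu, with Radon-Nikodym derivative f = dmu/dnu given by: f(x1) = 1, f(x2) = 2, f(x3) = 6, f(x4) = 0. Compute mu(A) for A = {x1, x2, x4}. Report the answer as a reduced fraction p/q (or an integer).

By the defining property of the Radon-Nikodym derivative, for every measurable set A,
  mu(A) = integral_A f dnu.
Since nu is a discrete measure concentrated on the atoms of X, the integral over A reduces to the sum
  mu(A) = sum_{x in A} f(x) * nu({x}).
Computing each term:
  x1: f(x1) * nu(x1) = 1 * 5 = 5.
  x2: f(x2) * nu(x2) = 2 * 1/2 = 1.
  x4: f(x4) * nu(x4) = 0 * 4 = 0.
Summing: mu(A) = 5 + 1 + 0 = 6.

6


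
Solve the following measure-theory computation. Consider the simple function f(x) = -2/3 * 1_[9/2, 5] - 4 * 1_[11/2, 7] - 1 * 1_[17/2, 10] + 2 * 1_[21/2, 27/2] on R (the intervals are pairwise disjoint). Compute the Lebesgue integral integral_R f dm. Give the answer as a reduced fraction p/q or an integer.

For a simple function f = sum_i c_i * 1_{A_i} with disjoint A_i,
  integral f dm = sum_i c_i * m(A_i).
Lengths of the A_i:
  m(A_1) = 5 - 9/2 = 1/2.
  m(A_2) = 7 - 11/2 = 3/2.
  m(A_3) = 10 - 17/2 = 3/2.
  m(A_4) = 27/2 - 21/2 = 3.
Contributions c_i * m(A_i):
  (-2/3) * (1/2) = -1/3.
  (-4) * (3/2) = -6.
  (-1) * (3/2) = -3/2.
  (2) * (3) = 6.
Total: -1/3 - 6 - 3/2 + 6 = -11/6.

-11/6


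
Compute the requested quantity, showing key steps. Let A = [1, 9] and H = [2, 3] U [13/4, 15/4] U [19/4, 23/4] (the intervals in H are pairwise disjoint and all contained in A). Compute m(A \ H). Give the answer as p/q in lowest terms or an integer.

The ambient interval has length m(A) = 9 - 1 = 8.
Since the holes are disjoint and sit inside A, by finite additivity
  m(H) = sum_i (b_i - a_i), and m(A \ H) = m(A) - m(H).
Computing the hole measures:
  m(H_1) = 3 - 2 = 1.
  m(H_2) = 15/4 - 13/4 = 1/2.
  m(H_3) = 23/4 - 19/4 = 1.
Summed: m(H) = 1 + 1/2 + 1 = 5/2.
So m(A \ H) = 8 - 5/2 = 11/2.

11/2


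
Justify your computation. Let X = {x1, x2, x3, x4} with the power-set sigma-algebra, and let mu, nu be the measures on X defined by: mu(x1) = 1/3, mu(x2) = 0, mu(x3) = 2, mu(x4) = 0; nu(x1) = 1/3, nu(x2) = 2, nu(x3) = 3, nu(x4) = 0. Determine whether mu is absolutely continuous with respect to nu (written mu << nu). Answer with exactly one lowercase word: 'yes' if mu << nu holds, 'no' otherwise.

mu << nu means: every nu-null measurable set is also mu-null; equivalently, for every atom x, if nu({x}) = 0 then mu({x}) = 0.
Checking each atom:
  x1: nu = 1/3 > 0 -> no constraint.
  x2: nu = 2 > 0 -> no constraint.
  x3: nu = 3 > 0 -> no constraint.
  x4: nu = 0, mu = 0 -> consistent with mu << nu.
No atom violates the condition. Therefore mu << nu.

yes


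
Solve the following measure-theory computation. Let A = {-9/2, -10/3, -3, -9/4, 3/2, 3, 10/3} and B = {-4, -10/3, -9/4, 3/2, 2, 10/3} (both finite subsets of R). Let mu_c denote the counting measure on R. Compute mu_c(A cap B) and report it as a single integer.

Counting measure on a finite set equals cardinality. mu_c(A cap B) = |A cap B| (elements appearing in both).
Enumerating the elements of A that also lie in B gives 4 element(s).
So mu_c(A cap B) = 4.

4


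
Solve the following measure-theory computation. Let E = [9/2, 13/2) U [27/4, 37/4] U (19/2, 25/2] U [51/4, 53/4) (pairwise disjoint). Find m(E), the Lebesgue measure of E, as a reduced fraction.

For pairwise disjoint intervals, m(union_i I_i) = sum_i m(I_i),
and m is invariant under swapping open/closed endpoints (single points have measure 0).
So m(E) = sum_i (b_i - a_i).
  I_1 has length 13/2 - 9/2 = 2.
  I_2 has length 37/4 - 27/4 = 5/2.
  I_3 has length 25/2 - 19/2 = 3.
  I_4 has length 53/4 - 51/4 = 1/2.
Summing:
  m(E) = 2 + 5/2 + 3 + 1/2 = 8.

8


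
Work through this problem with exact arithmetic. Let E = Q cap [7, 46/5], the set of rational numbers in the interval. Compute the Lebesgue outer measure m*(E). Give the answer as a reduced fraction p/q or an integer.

The set Q cap [7, 46/5] is countable (a subset of the countable set Q). Lebesgue outer measure of any countable set is 0: each singleton {q} has m*({q}) = 0, and by countable subadditivity m*(union_k {q_k}) <= sum_k m*({q_k}) = sum_k 0 = 0. The reverse inequality m*(E) >= 0 is automatic. So m*(Q cap [7, 46/5]) = 0.

0


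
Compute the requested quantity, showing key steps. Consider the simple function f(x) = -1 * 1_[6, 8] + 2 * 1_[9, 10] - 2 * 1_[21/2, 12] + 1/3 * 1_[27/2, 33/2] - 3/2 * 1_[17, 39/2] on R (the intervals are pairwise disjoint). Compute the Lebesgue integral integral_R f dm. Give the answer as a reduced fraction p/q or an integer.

For a simple function f = sum_i c_i * 1_{A_i} with disjoint A_i,
  integral f dm = sum_i c_i * m(A_i).
Lengths of the A_i:
  m(A_1) = 8 - 6 = 2.
  m(A_2) = 10 - 9 = 1.
  m(A_3) = 12 - 21/2 = 3/2.
  m(A_4) = 33/2 - 27/2 = 3.
  m(A_5) = 39/2 - 17 = 5/2.
Contributions c_i * m(A_i):
  (-1) * (2) = -2.
  (2) * (1) = 2.
  (-2) * (3/2) = -3.
  (1/3) * (3) = 1.
  (-3/2) * (5/2) = -15/4.
Total: -2 + 2 - 3 + 1 - 15/4 = -23/4.

-23/4


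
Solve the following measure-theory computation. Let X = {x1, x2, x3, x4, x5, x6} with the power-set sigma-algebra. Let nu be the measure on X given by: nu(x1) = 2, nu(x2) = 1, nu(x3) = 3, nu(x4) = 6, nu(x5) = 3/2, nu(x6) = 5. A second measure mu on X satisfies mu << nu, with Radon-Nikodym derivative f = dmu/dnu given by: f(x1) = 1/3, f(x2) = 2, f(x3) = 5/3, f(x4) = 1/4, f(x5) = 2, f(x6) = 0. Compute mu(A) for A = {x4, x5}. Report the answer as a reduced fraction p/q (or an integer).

By the defining property of the Radon-Nikodym derivative, for every measurable set A,
  mu(A) = integral_A f dnu.
Since nu is a discrete measure concentrated on the atoms of X, the integral over A reduces to the sum
  mu(A) = sum_{x in A} f(x) * nu({x}).
Computing each term:
  x4: f(x4) * nu(x4) = 1/4 * 6 = 3/2.
  x5: f(x5) * nu(x5) = 2 * 3/2 = 3.
Summing: mu(A) = 3/2 + 3 = 9/2.

9/2


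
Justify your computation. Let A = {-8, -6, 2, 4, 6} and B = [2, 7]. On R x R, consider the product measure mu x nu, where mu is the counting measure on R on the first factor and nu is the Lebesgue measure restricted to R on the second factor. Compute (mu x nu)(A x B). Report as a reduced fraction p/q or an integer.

For a measurable rectangle A x B, the product measure satisfies
  (mu x nu)(A x B) = mu(A) * nu(B).
  mu(A) = 5.
  nu(B) = 5.
  (mu x nu)(A x B) = 5 * 5 = 25.

25


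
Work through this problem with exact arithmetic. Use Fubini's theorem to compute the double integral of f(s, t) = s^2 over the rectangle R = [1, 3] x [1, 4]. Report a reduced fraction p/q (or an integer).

f(s, t) is a tensor product of a function of s and a function of t, and both factors are bounded continuous (hence Lebesgue integrable) on the rectangle, so Fubini's theorem applies:
  integral_R f d(m x m) = (integral_a1^b1 s^2 ds) * (integral_a2^b2 1 dt).
Inner integral in s: integral_{1}^{3} s^2 ds = (3^3 - 1^3)/3
  = 26/3.
Inner integral in t: integral_{1}^{4} 1 dt = (4^1 - 1^1)/1
  = 3.
Product: (26/3) * (3) = 26.

26


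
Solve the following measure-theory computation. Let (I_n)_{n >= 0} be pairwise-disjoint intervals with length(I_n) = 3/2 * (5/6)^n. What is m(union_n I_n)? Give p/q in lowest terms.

By countable additivity of the Lebesgue measure on pairwise disjoint measurable sets,
  m(union_{n >= 0} I_n) = sum_{n >= 0} m(I_n) = sum_{n >= 0} a * r^n,
  with a = 3/2 and r = 5/6.
Since 0 < r = 5/6 < 1, the geometric series converges:
  sum_{n >= 0} a * r^n = a / (1 - r).
  = 3/2 / (1 - 5/6)
  = 3/2 / (1/6)
  = 9.

9


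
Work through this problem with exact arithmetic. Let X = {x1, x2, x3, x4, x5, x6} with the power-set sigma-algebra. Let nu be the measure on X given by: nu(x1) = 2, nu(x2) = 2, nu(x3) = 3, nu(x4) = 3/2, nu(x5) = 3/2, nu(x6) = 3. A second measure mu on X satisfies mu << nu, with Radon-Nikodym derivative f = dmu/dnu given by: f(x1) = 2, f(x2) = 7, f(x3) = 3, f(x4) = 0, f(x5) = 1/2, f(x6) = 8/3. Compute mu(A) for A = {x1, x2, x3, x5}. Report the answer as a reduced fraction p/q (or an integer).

By the defining property of the Radon-Nikodym derivative, for every measurable set A,
  mu(A) = integral_A f dnu.
Since nu is a discrete measure concentrated on the atoms of X, the integral over A reduces to the sum
  mu(A) = sum_{x in A} f(x) * nu({x}).
Computing each term:
  x1: f(x1) * nu(x1) = 2 * 2 = 4.
  x2: f(x2) * nu(x2) = 7 * 2 = 14.
  x3: f(x3) * nu(x3) = 3 * 3 = 9.
  x5: f(x5) * nu(x5) = 1/2 * 3/2 = 3/4.
Summing: mu(A) = 4 + 14 + 9 + 3/4 = 111/4.

111/4


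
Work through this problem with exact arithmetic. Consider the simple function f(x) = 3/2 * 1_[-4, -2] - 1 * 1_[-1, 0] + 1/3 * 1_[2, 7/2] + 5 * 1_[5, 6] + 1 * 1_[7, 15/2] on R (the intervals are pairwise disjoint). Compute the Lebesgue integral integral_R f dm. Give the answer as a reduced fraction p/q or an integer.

For a simple function f = sum_i c_i * 1_{A_i} with disjoint A_i,
  integral f dm = sum_i c_i * m(A_i).
Lengths of the A_i:
  m(A_1) = -2 - (-4) = 2.
  m(A_2) = 0 - (-1) = 1.
  m(A_3) = 7/2 - 2 = 3/2.
  m(A_4) = 6 - 5 = 1.
  m(A_5) = 15/2 - 7 = 1/2.
Contributions c_i * m(A_i):
  (3/2) * (2) = 3.
  (-1) * (1) = -1.
  (1/3) * (3/2) = 1/2.
  (5) * (1) = 5.
  (1) * (1/2) = 1/2.
Total: 3 - 1 + 1/2 + 5 + 1/2 = 8.

8


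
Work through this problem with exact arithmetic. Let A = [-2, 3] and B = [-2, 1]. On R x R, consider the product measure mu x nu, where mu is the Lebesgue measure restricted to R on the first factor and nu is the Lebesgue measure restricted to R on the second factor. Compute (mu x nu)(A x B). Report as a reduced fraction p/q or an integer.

For a measurable rectangle A x B, the product measure satisfies
  (mu x nu)(A x B) = mu(A) * nu(B).
  mu(A) = 5.
  nu(B) = 3.
  (mu x nu)(A x B) = 5 * 3 = 15.

15


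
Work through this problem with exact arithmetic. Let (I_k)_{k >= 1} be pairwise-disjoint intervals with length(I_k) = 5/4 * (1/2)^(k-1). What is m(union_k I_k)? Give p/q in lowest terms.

By countable additivity of the Lebesgue measure on pairwise disjoint measurable sets,
  m(union_{k >= 1} I_k) = sum_{k >= 1} m(I_k) = sum_{k >= 1} a * r^(k-1),
  with a = 5/4 and r = 1/2.
Since 0 < r = 1/2 < 1, the geometric series converges:
  sum_{k >= 1} a * r^(k-1) = a / (1 - r).
  = 5/4 / (1 - 1/2)
  = 5/4 / (1/2)
  = 5/2.

5/2


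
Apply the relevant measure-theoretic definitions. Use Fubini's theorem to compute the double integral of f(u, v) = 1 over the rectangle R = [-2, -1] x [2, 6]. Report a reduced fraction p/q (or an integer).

f(u, v) is a tensor product of a function of u and a function of v, and both factors are bounded continuous (hence Lebesgue integrable) on the rectangle, so Fubini's theorem applies:
  integral_R f d(m x m) = (integral_a1^b1 1 du) * (integral_a2^b2 1 dv).
Inner integral in u: integral_{-2}^{-1} 1 du = ((-1)^1 - (-2)^1)/1
  = 1.
Inner integral in v: integral_{2}^{6} 1 dv = (6^1 - 2^1)/1
  = 4.
Product: (1) * (4) = 4.

4


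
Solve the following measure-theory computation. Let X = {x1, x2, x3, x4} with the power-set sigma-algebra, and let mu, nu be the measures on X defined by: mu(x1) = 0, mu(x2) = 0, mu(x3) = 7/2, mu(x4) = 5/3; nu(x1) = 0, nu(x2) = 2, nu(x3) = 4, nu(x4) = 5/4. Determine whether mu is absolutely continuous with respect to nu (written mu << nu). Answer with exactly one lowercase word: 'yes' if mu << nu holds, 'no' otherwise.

mu << nu means: every nu-null measurable set is also mu-null; equivalently, for every atom x, if nu({x}) = 0 then mu({x}) = 0.
Checking each atom:
  x1: nu = 0, mu = 0 -> consistent with mu << nu.
  x2: nu = 2 > 0 -> no constraint.
  x3: nu = 4 > 0 -> no constraint.
  x4: nu = 5/4 > 0 -> no constraint.
No atom violates the condition. Therefore mu << nu.

yes


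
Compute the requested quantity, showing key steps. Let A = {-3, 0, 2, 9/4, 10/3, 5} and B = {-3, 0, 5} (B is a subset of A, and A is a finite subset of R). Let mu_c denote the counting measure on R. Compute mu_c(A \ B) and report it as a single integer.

Counting measure assigns mu_c(E) = |E| (number of elements) when E is finite. For B subset A, A \ B is the set of elements of A not in B, so |A \ B| = |A| - |B|.
|A| = 6, |B| = 3, so mu_c(A \ B) = 6 - 3 = 3.

3


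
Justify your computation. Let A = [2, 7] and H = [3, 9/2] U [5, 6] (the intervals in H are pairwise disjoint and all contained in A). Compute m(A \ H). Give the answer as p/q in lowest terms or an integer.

The ambient interval has length m(A) = 7 - 2 = 5.
Since the holes are disjoint and sit inside A, by finite additivity
  m(H) = sum_i (b_i - a_i), and m(A \ H) = m(A) - m(H).
Computing the hole measures:
  m(H_1) = 9/2 - 3 = 3/2.
  m(H_2) = 6 - 5 = 1.
Summed: m(H) = 3/2 + 1 = 5/2.
So m(A \ H) = 5 - 5/2 = 5/2.

5/2


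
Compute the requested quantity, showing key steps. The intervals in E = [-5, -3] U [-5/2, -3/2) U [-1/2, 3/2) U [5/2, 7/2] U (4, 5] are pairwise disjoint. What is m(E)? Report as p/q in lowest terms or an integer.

For pairwise disjoint intervals, m(union_i I_i) = sum_i m(I_i),
and m is invariant under swapping open/closed endpoints (single points have measure 0).
So m(E) = sum_i (b_i - a_i).
  I_1 has length -3 - (-5) = 2.
  I_2 has length -3/2 - (-5/2) = 1.
  I_3 has length 3/2 - (-1/2) = 2.
  I_4 has length 7/2 - 5/2 = 1.
  I_5 has length 5 - 4 = 1.
Summing:
  m(E) = 2 + 1 + 2 + 1 + 1 = 7.

7


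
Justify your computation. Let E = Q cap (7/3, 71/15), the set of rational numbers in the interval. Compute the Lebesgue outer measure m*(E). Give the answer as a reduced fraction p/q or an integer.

The set Q cap (7/3, 71/15) is countable (a subset of the countable set Q). Lebesgue outer measure of any countable set is 0: each singleton {q} has m*({q}) = 0, and by countable subadditivity m*(union_k {q_k}) <= sum_k m*({q_k}) = sum_k 0 = 0. The reverse inequality m*(E) >= 0 is automatic. So m*(Q cap (7/3, 71/15)) = 0.

0


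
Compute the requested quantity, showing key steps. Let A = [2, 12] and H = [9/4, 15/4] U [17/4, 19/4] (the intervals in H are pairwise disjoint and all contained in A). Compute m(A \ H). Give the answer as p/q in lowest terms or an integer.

The ambient interval has length m(A) = 12 - 2 = 10.
Since the holes are disjoint and sit inside A, by finite additivity
  m(H) = sum_i (b_i - a_i), and m(A \ H) = m(A) - m(H).
Computing the hole measures:
  m(H_1) = 15/4 - 9/4 = 3/2.
  m(H_2) = 19/4 - 17/4 = 1/2.
Summed: m(H) = 3/2 + 1/2 = 2.
So m(A \ H) = 10 - 2 = 8.

8


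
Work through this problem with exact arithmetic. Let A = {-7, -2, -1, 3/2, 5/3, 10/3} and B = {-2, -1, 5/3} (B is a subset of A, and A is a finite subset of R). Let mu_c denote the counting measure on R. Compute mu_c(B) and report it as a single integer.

Counting measure assigns mu_c(E) = |E| (number of elements) when E is finite.
B has 3 element(s), so mu_c(B) = 3.

3


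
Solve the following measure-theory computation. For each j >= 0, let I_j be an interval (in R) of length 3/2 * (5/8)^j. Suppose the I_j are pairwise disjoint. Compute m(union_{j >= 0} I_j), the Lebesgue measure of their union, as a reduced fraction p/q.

By countable additivity of the Lebesgue measure on pairwise disjoint measurable sets,
  m(union_{j >= 0} I_j) = sum_{j >= 0} m(I_j) = sum_{j >= 0} a * r^j,
  with a = 3/2 and r = 5/8.
Since 0 < r = 5/8 < 1, the geometric series converges:
  sum_{j >= 0} a * r^j = a / (1 - r).
  = 3/2 / (1 - 5/8)
  = 3/2 / (3/8)
  = 4.

4


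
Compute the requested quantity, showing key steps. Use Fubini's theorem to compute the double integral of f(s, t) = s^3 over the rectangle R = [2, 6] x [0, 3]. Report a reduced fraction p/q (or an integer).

f(s, t) is a tensor product of a function of s and a function of t, and both factors are bounded continuous (hence Lebesgue integrable) on the rectangle, so Fubini's theorem applies:
  integral_R f d(m x m) = (integral_a1^b1 s^3 ds) * (integral_a2^b2 1 dt).
Inner integral in s: integral_{2}^{6} s^3 ds = (6^4 - 2^4)/4
  = 320.
Inner integral in t: integral_{0}^{3} 1 dt = (3^1 - 0^1)/1
  = 3.
Product: (320) * (3) = 960.

960


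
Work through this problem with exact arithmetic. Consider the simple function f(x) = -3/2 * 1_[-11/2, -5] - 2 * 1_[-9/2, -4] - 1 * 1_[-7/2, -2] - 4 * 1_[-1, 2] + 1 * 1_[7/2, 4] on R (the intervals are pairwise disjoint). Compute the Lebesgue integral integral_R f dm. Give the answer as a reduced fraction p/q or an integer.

For a simple function f = sum_i c_i * 1_{A_i} with disjoint A_i,
  integral f dm = sum_i c_i * m(A_i).
Lengths of the A_i:
  m(A_1) = -5 - (-11/2) = 1/2.
  m(A_2) = -4 - (-9/2) = 1/2.
  m(A_3) = -2 - (-7/2) = 3/2.
  m(A_4) = 2 - (-1) = 3.
  m(A_5) = 4 - 7/2 = 1/2.
Contributions c_i * m(A_i):
  (-3/2) * (1/2) = -3/4.
  (-2) * (1/2) = -1.
  (-1) * (3/2) = -3/2.
  (-4) * (3) = -12.
  (1) * (1/2) = 1/2.
Total: -3/4 - 1 - 3/2 - 12 + 1/2 = -59/4.

-59/4


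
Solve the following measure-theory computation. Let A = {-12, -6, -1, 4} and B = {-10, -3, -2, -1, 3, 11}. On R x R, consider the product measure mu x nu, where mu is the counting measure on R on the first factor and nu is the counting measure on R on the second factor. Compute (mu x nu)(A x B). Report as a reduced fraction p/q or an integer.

For a measurable rectangle A x B, the product measure satisfies
  (mu x nu)(A x B) = mu(A) * nu(B).
  mu(A) = 4.
  nu(B) = 6.
  (mu x nu)(A x B) = 4 * 6 = 24.

24


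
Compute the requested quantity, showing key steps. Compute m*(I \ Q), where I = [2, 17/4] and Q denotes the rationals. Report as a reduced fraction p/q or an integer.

The interval I = [2, 17/4] has m(I) = 17/4 - 2 = 9/4 (endpoints are measure-zero, so open/closed/half-open agree). Write I = (I cap Q) u (I \ Q). The rationals in I are countable, so m*(I cap Q) = 0 (cover each rational by intervals whose total length is arbitrarily small). By countable subadditivity m*(I) <= m*(I cap Q) + m*(I \ Q), hence m*(I \ Q) >= m(I) = 9/4. The reverse inequality m*(I \ Q) <= m*(I) = 9/4 is trivial since (I \ Q) is a subset of I. Therefore m*(I \ Q) = 9/4.

9/4


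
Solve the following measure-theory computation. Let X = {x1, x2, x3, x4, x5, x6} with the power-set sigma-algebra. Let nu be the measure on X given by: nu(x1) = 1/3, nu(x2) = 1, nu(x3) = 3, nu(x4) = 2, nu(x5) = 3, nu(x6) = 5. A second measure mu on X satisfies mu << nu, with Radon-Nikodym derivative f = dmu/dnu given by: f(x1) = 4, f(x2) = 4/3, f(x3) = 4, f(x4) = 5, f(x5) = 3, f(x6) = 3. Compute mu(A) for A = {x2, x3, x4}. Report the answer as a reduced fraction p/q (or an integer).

By the defining property of the Radon-Nikodym derivative, for every measurable set A,
  mu(A) = integral_A f dnu.
Since nu is a discrete measure concentrated on the atoms of X, the integral over A reduces to the sum
  mu(A) = sum_{x in A} f(x) * nu({x}).
Computing each term:
  x2: f(x2) * nu(x2) = 4/3 * 1 = 4/3.
  x3: f(x3) * nu(x3) = 4 * 3 = 12.
  x4: f(x4) * nu(x4) = 5 * 2 = 10.
Summing: mu(A) = 4/3 + 12 + 10 = 70/3.

70/3


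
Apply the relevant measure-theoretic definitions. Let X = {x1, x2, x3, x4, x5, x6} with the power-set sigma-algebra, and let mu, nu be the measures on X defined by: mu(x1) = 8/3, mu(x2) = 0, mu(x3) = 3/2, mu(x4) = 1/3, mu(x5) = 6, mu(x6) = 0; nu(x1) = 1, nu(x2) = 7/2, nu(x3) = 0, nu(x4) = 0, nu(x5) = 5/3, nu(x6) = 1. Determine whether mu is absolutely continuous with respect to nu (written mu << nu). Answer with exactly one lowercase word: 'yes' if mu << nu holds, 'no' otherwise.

mu << nu means: every nu-null measurable set is also mu-null; equivalently, for every atom x, if nu({x}) = 0 then mu({x}) = 0.
Checking each atom:
  x1: nu = 1 > 0 -> no constraint.
  x2: nu = 7/2 > 0 -> no constraint.
  x3: nu = 0, mu = 3/2 > 0 -> violates mu << nu.
  x4: nu = 0, mu = 1/3 > 0 -> violates mu << nu.
  x5: nu = 5/3 > 0 -> no constraint.
  x6: nu = 1 > 0 -> no constraint.
The atom(s) x3, x4 violate the condition (nu = 0 but mu > 0). Therefore mu is NOT absolutely continuous w.r.t. nu.

no


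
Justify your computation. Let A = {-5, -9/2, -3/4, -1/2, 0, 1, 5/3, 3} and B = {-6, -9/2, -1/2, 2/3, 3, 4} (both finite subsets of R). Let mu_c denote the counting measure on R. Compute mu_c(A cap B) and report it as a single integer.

Counting measure on a finite set equals cardinality. mu_c(A cap B) = |A cap B| (elements appearing in both).
Enumerating the elements of A that also lie in B gives 3 element(s).
So mu_c(A cap B) = 3.

3


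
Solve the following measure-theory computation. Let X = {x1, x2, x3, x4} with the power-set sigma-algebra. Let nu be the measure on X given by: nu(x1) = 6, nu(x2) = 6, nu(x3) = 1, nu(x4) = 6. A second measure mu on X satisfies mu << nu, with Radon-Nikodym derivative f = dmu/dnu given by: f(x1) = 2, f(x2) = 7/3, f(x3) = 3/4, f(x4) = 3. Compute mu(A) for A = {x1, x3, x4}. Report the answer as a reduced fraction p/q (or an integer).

By the defining property of the Radon-Nikodym derivative, for every measurable set A,
  mu(A) = integral_A f dnu.
Since nu is a discrete measure concentrated on the atoms of X, the integral over A reduces to the sum
  mu(A) = sum_{x in A} f(x) * nu({x}).
Computing each term:
  x1: f(x1) * nu(x1) = 2 * 6 = 12.
  x3: f(x3) * nu(x3) = 3/4 * 1 = 3/4.
  x4: f(x4) * nu(x4) = 3 * 6 = 18.
Summing: mu(A) = 12 + 3/4 + 18 = 123/4.

123/4


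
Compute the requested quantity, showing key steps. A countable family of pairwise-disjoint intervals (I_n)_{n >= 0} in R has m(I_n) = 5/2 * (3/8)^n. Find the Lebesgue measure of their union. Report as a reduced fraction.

By countable additivity of the Lebesgue measure on pairwise disjoint measurable sets,
  m(union_{n >= 0} I_n) = sum_{n >= 0} m(I_n) = sum_{n >= 0} a * r^n,
  with a = 5/2 and r = 3/8.
Since 0 < r = 3/8 < 1, the geometric series converges:
  sum_{n >= 0} a * r^n = a / (1 - r).
  = 5/2 / (1 - 3/8)
  = 5/2 / (5/8)
  = 4.

4


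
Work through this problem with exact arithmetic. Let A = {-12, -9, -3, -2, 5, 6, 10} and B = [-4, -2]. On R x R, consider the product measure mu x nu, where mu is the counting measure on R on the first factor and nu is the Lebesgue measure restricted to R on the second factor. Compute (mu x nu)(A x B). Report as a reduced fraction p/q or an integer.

For a measurable rectangle A x B, the product measure satisfies
  (mu x nu)(A x B) = mu(A) * nu(B).
  mu(A) = 7.
  nu(B) = 2.
  (mu x nu)(A x B) = 7 * 2 = 14.

14


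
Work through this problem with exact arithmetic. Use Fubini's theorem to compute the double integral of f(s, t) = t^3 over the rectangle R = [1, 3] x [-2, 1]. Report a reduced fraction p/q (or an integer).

f(s, t) is a tensor product of a function of s and a function of t, and both factors are bounded continuous (hence Lebesgue integrable) on the rectangle, so Fubini's theorem applies:
  integral_R f d(m x m) = (integral_a1^b1 1 ds) * (integral_a2^b2 t^3 dt).
Inner integral in s: integral_{1}^{3} 1 ds = (3^1 - 1^1)/1
  = 2.
Inner integral in t: integral_{-2}^{1} t^3 dt = (1^4 - (-2)^4)/4
  = -15/4.
Product: (2) * (-15/4) = -15/2.

-15/2


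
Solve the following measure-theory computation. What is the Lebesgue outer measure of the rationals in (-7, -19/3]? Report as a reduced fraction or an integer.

E = Q cap (-7, -19/3] is a subset of Q, which is countable. Enumerate Q = {q_1, q_2, ...}; for any eps > 0, cover q_k by the open interval (q_k - eps/2^(k+1), q_k + eps/2^(k+1)), of length eps/2^k. The total cover length is sum_{k>=1} eps/2^k = eps. Hence m*(E) <= m*(Q) <= eps for every eps > 0, and since outer measure is non-negative, m*(E) = 0.

0


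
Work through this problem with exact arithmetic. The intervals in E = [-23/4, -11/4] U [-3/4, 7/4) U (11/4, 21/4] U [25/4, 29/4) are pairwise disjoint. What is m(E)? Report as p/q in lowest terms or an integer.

For pairwise disjoint intervals, m(union_i I_i) = sum_i m(I_i),
and m is invariant under swapping open/closed endpoints (single points have measure 0).
So m(E) = sum_i (b_i - a_i).
  I_1 has length -11/4 - (-23/4) = 3.
  I_2 has length 7/4 - (-3/4) = 5/2.
  I_3 has length 21/4 - 11/4 = 5/2.
  I_4 has length 29/4 - 25/4 = 1.
Summing:
  m(E) = 3 + 5/2 + 5/2 + 1 = 9.

9


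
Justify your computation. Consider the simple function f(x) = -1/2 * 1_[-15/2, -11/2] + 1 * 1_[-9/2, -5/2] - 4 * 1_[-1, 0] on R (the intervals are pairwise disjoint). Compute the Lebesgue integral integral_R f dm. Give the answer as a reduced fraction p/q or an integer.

For a simple function f = sum_i c_i * 1_{A_i} with disjoint A_i,
  integral f dm = sum_i c_i * m(A_i).
Lengths of the A_i:
  m(A_1) = -11/2 - (-15/2) = 2.
  m(A_2) = -5/2 - (-9/2) = 2.
  m(A_3) = 0 - (-1) = 1.
Contributions c_i * m(A_i):
  (-1/2) * (2) = -1.
  (1) * (2) = 2.
  (-4) * (1) = -4.
Total: -1 + 2 - 4 = -3.

-3


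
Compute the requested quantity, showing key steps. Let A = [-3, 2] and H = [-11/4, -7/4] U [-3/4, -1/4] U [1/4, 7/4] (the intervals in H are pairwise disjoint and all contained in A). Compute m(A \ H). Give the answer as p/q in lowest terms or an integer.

The ambient interval has length m(A) = 2 - (-3) = 5.
Since the holes are disjoint and sit inside A, by finite additivity
  m(H) = sum_i (b_i - a_i), and m(A \ H) = m(A) - m(H).
Computing the hole measures:
  m(H_1) = -7/4 - (-11/4) = 1.
  m(H_2) = -1/4 - (-3/4) = 1/2.
  m(H_3) = 7/4 - 1/4 = 3/2.
Summed: m(H) = 1 + 1/2 + 3/2 = 3.
So m(A \ H) = 5 - 3 = 2.

2


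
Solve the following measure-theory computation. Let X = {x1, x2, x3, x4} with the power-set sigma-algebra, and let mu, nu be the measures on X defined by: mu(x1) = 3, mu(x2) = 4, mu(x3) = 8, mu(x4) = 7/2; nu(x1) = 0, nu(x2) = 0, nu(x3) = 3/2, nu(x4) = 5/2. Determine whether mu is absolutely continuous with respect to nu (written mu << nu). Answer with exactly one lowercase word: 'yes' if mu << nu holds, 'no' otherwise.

mu << nu means: every nu-null measurable set is also mu-null; equivalently, for every atom x, if nu({x}) = 0 then mu({x}) = 0.
Checking each atom:
  x1: nu = 0, mu = 3 > 0 -> violates mu << nu.
  x2: nu = 0, mu = 4 > 0 -> violates mu << nu.
  x3: nu = 3/2 > 0 -> no constraint.
  x4: nu = 5/2 > 0 -> no constraint.
The atom(s) x1, x2 violate the condition (nu = 0 but mu > 0). Therefore mu is NOT absolutely continuous w.r.t. nu.

no


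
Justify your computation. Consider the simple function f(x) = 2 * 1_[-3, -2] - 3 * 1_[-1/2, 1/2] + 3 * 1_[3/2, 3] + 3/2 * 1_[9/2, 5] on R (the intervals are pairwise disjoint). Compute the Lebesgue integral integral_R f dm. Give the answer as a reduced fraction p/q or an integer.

For a simple function f = sum_i c_i * 1_{A_i} with disjoint A_i,
  integral f dm = sum_i c_i * m(A_i).
Lengths of the A_i:
  m(A_1) = -2 - (-3) = 1.
  m(A_2) = 1/2 - (-1/2) = 1.
  m(A_3) = 3 - 3/2 = 3/2.
  m(A_4) = 5 - 9/2 = 1/2.
Contributions c_i * m(A_i):
  (2) * (1) = 2.
  (-3) * (1) = -3.
  (3) * (3/2) = 9/2.
  (3/2) * (1/2) = 3/4.
Total: 2 - 3 + 9/2 + 3/4 = 17/4.

17/4


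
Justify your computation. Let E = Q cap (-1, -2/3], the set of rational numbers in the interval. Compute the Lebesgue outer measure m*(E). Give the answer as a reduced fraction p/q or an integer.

The set Q cap (-1, -2/3] is countable (a subset of the countable set Q). Lebesgue outer measure of any countable set is 0: each singleton {q} has m*({q}) = 0, and by countable subadditivity m*(union_k {q_k}) <= sum_k m*({q_k}) = sum_k 0 = 0. The reverse inequality m*(E) >= 0 is automatic. So m*(Q cap (-1, -2/3]) = 0.

0


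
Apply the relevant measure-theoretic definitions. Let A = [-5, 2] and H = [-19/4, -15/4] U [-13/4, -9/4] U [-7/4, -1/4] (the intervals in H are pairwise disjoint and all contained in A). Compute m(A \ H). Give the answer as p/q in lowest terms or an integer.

The ambient interval has length m(A) = 2 - (-5) = 7.
Since the holes are disjoint and sit inside A, by finite additivity
  m(H) = sum_i (b_i - a_i), and m(A \ H) = m(A) - m(H).
Computing the hole measures:
  m(H_1) = -15/4 - (-19/4) = 1.
  m(H_2) = -9/4 - (-13/4) = 1.
  m(H_3) = -1/4 - (-7/4) = 3/2.
Summed: m(H) = 1 + 1 + 3/2 = 7/2.
So m(A \ H) = 7 - 7/2 = 7/2.

7/2


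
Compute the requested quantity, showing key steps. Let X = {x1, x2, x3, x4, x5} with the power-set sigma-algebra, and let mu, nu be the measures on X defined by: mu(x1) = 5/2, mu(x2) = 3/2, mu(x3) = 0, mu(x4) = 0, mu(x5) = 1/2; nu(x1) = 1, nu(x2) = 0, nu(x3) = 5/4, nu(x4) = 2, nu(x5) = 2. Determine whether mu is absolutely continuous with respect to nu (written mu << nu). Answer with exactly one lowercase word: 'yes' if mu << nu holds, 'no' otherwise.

mu << nu means: every nu-null measurable set is also mu-null; equivalently, for every atom x, if nu({x}) = 0 then mu({x}) = 0.
Checking each atom:
  x1: nu = 1 > 0 -> no constraint.
  x2: nu = 0, mu = 3/2 > 0 -> violates mu << nu.
  x3: nu = 5/4 > 0 -> no constraint.
  x4: nu = 2 > 0 -> no constraint.
  x5: nu = 2 > 0 -> no constraint.
The atom(s) x2 violate the condition (nu = 0 but mu > 0). Therefore mu is NOT absolutely continuous w.r.t. nu.

no


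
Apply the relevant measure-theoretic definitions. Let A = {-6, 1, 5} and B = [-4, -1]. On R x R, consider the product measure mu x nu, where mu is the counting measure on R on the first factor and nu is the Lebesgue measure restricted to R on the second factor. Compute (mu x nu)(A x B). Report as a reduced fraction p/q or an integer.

For a measurable rectangle A x B, the product measure satisfies
  (mu x nu)(A x B) = mu(A) * nu(B).
  mu(A) = 3.
  nu(B) = 3.
  (mu x nu)(A x B) = 3 * 3 = 9.

9


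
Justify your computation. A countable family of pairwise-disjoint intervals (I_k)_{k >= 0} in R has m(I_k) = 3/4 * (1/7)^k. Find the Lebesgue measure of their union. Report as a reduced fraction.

By countable additivity of the Lebesgue measure on pairwise disjoint measurable sets,
  m(union_{k >= 0} I_k) = sum_{k >= 0} m(I_k) = sum_{k >= 0} a * r^k,
  with a = 3/4 and r = 1/7.
Since 0 < r = 1/7 < 1, the geometric series converges:
  sum_{k >= 0} a * r^k = a / (1 - r).
  = 3/4 / (1 - 1/7)
  = 3/4 / (6/7)
  = 7/8.

7/8


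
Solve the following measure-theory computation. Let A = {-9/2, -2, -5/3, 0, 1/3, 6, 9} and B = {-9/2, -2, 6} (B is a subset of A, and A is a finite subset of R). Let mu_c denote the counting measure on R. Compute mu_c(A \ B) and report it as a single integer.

Counting measure assigns mu_c(E) = |E| (number of elements) when E is finite. For B subset A, A \ B is the set of elements of A not in B, so |A \ B| = |A| - |B|.
|A| = 7, |B| = 3, so mu_c(A \ B) = 7 - 3 = 4.

4


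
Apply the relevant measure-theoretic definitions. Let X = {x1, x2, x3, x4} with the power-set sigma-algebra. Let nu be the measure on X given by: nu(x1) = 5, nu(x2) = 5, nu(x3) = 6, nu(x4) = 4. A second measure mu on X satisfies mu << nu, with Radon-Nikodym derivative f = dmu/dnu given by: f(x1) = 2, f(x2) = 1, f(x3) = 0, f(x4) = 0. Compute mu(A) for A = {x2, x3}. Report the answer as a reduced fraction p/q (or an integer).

By the defining property of the Radon-Nikodym derivative, for every measurable set A,
  mu(A) = integral_A f dnu.
Since nu is a discrete measure concentrated on the atoms of X, the integral over A reduces to the sum
  mu(A) = sum_{x in A} f(x) * nu({x}).
Computing each term:
  x2: f(x2) * nu(x2) = 1 * 5 = 5.
  x3: f(x3) * nu(x3) = 0 * 6 = 0.
Summing: mu(A) = 5 + 0 = 5.

5
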